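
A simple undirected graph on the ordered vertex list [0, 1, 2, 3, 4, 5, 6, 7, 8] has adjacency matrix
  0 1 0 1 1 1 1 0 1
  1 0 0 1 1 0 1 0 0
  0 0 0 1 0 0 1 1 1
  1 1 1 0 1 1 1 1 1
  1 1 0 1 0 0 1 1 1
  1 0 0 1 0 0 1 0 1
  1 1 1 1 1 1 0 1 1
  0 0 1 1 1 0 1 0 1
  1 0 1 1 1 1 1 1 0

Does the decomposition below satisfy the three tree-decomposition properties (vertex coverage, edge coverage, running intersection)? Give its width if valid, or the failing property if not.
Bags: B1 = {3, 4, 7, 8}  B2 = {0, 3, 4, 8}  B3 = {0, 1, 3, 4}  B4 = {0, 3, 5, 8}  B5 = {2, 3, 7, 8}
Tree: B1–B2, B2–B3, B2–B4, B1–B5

No — vertex 6 appears in no bag.

A tree decomposition must satisfy three properties: every vertex lies in some bag; for every edge, both endpoints lie together in some bag; and for every vertex, the bags containing it form a connected subtree. Here vertex 6 appears in no bag, so the decomposition is invalid.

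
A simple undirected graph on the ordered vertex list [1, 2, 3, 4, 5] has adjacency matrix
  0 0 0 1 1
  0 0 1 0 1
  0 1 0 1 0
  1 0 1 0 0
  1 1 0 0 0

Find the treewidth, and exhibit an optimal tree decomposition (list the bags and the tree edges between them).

Treewidth 2.
One optimal decomposition is:
Bags: B1 = {1, 2, 5}  B2 = {1, 2, 4}  B3 = {2, 3, 4}
Tree: B1–B2, B2–B3

Each bag holds 3 vertices, so the decomposition has width 2, which upper-bounds the treewidth. For the lower bound, G contains the cycle 2–5–1–4–3–2, so G is not a forest; only forests have treewidth ≤ 1, hence tw(G) ≥ 2. The upper and lower bounds meet at 2, so that is the treewidth.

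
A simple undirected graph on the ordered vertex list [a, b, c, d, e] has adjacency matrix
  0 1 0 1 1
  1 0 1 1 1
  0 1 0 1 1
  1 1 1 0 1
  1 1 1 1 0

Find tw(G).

A width-3 tree decomposition is:
Bags: B1 = {b, c, d, e}  B2 = {a, b, d, e}
Tree: B1–B2
Every bag has size at most 4, so the width is 4 − 1 = 3 and tw(G) ≤ 3. On the other hand G contains the 4-clique {b, c, d, e}. A clique must lie in a single bag of any decomposition, so no decomposition can have width below 3. Combining the bounds, tw(G) = 3.

3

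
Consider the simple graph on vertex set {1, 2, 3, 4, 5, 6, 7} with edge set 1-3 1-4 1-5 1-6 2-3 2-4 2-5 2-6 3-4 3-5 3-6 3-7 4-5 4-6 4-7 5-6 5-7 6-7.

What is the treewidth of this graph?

A width-4 tree decomposition is:
Bags: B1 = {1, 3, 4, 5, 6}  B2 = {3, 4, 5, 6, 7}  B3 = {2, 3, 4, 5, 6}
Tree: B1–B2, B1–B3
Each bag holds 5 vertices, so the decomposition has width 4, which upper-bounds the treewidth. On the other hand G contains the 5-clique {1, 3, 4, 5, 6}. A clique must lie in a single bag of any decomposition, so no decomposition can have width below 4. Therefore the treewidth is 4.

4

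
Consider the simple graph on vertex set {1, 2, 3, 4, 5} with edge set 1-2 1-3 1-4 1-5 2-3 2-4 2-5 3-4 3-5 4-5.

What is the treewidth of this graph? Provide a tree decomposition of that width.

Treewidth 4.
Bags: B1 = {1, 2, 3, 4, 5}
Tree: (single bag)

With just one bag of size 5, the width is 5 − 1 = 4, so tw(G) ≤ 4. For the lower bound, the 5 vertices {1, 2, 3, 4, 5} are pairwise adjacent, and any tree decomposition puts a clique entirely inside one bag — forcing width ≥ 4. Hence tw(G) = 4 exactly.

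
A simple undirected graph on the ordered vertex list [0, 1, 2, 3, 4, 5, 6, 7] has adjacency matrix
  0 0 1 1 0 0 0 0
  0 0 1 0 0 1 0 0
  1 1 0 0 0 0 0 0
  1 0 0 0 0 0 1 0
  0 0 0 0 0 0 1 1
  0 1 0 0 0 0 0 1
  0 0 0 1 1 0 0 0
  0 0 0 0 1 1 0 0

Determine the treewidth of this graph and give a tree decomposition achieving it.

The largest bag has 3 vertices, giving width 2; this decomposition certifies tw(G) ≤ 2. For the lower bound, G contains the cycle 6–3–0–2–1–5–7–4–6, so G is not a forest; only forests have treewidth ≤ 1, hence tw(G) ≥ 2. Combining the bounds, tw(G) = 2.

Treewidth 2.
Bags: B1 = {0, 3, 6}  B2 = {0, 2, 6}  B3 = {1, 2, 6}  B4 = {1, 5, 6}  B5 = {5, 6, 7}  B6 = {4, 6, 7}
Tree: B1–B2, B2–B3, B3–B4, B4–B5, B5–B6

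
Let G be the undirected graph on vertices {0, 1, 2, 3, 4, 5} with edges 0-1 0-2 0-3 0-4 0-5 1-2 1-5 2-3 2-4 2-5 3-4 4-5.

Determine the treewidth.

A width-3 tree decomposition is:
Bags: B1 = {0, 2, 3, 4}  B2 = {0, 2, 4, 5}  B3 = {0, 1, 2, 5}
Tree: B1–B2, B2–B3
Every bag has size at most 4, so the width is 4 − 1 = 3 and tw(G) ≤ 3. On the other hand G contains the 4-clique {0, 1, 2, 5}. A clique must lie in a single bag of any decomposition, so no decomposition can have width below 3. Therefore the treewidth is 3.

3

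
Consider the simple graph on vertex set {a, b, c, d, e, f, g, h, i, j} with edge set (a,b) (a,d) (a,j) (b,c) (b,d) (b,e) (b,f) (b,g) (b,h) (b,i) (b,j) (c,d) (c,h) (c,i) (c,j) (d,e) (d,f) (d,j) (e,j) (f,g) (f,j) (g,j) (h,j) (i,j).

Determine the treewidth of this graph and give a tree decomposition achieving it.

The largest bag has 4 vertices, giving width 3; this decomposition certifies tw(G) ≤ 3. For the lower bound, the 4 vertices {b, d, e, j} are pairwise adjacent, and any tree decomposition puts a clique entirely inside one bag — forcing width ≥ 3. Therefore the treewidth is 3.

Treewidth 3.
One such decomposition:
Bags: B1 = {a, b, d, j}  B2 = {b, c, d, j}  B3 = {b, d, f, j}  B4 = {b, c, h, j}  B5 = {b, c, i, j}  B6 = {b, f, g, j}  B7 = {b, d, e, j}
Tree: B1–B2, B2–B3, B2–B4, B4–B5, B3–B6, B2–B7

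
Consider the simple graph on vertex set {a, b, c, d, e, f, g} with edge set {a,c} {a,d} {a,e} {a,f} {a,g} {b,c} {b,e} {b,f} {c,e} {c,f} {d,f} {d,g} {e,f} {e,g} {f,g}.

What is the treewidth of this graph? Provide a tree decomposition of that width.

Treewidth 3.
One optimal decomposition is:
Bags: B1 = {a, e, f, g}  B2 = {a, c, e, f}  B3 = {a, d, f, g}  B4 = {b, c, e, f}
Tree: B1–B2, B1–B3, B2–B4

The largest bag has 4 vertices, giving width 3; this decomposition certifies tw(G) ≤ 3. For the lower bound, the 4 vertices {a, d, f, g} are pairwise adjacent, and any tree decomposition puts a clique entirely inside one bag — forcing width ≥ 3. The upper and lower bounds meet at 3, so that is the treewidth.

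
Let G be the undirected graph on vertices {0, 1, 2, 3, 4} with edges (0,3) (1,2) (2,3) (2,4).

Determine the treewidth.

A width-1 tree decomposition is:
Bags: B1 = {2, 4}  B2 = {2, 3}  B3 = {0, 3}  B4 = {1, 2}
Tree: B1–B2, B2–B3, B2–B4
The largest bag has 2 vertices, giving width 1; this decomposition certifies tw(G) ≤ 1. G has an edge, so its treewidth is at least 1. Therefore the treewidth is 1.

1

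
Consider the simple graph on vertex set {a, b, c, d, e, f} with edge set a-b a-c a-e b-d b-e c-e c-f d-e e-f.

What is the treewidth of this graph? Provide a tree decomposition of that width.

Treewidth 2.
One optimal decomposition is:
Bags: B1 = {a, b, e}  B2 = {a, c, e}  B3 = {b, d, e}  B4 = {c, e, f}
Tree: B1–B2, B1–B3, B2–B4

Every bag has size at most 3, so the width is 3 − 1 = 2 and tw(G) ≤ 2. Conversely, {a, c, e} is a clique of size 3, and the vertices of any clique must share a bag in every tree decomposition; so some bag has ≥ 3 vertices and tw(G) ≥ 2. The upper and lower bounds meet at 2, so that is the treewidth.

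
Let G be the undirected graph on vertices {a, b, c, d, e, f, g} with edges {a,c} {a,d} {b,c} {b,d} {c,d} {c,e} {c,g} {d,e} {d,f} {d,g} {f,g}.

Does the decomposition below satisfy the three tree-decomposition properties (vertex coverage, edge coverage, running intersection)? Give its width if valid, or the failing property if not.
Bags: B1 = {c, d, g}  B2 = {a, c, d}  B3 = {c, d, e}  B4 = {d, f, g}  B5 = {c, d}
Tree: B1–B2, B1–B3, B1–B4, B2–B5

No — vertex b appears in no bag.

A tree decomposition must satisfy three properties: every vertex lies in some bag; for every edge, both endpoints lie together in some bag; and for every vertex, the bags containing it form a connected subtree. Here vertex b appears in no bag, so the decomposition is invalid.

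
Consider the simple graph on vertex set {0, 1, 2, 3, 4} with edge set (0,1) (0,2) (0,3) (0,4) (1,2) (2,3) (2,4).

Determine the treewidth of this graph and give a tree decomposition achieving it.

Treewidth 2.
Bags: B1 = {0, 1, 2}  B2 = {0, 2, 4}  B3 = {0, 2, 3}
Tree: B1–B2, B1–B3

The largest bag has 3 vertices, giving width 2; this decomposition certifies tw(G) ≤ 2. On the other hand G contains the 3-clique {0, 1, 2}. A clique must lie in a single bag of any decomposition, so no decomposition can have width below 2. Combining the bounds, tw(G) = 2.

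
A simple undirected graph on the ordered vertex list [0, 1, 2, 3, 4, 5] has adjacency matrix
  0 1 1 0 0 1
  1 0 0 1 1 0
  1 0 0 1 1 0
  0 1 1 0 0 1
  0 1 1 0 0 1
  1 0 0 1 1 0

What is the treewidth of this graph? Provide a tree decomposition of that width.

Each bag holds 4 vertices, so the decomposition has width 3, which upper-bounds the treewidth. For the lower bound: the 4 vertex sets {3,5}, {0,1}, {4}, {2} are disjoint, each induces a connected subgraph, and every pair is joined by at least one edge of G. Contracting each set to a single vertex therefore yields K_{4} as a minor, and since treewidth is minor-monotone, tw(G) ≥ tw(K_{4}) = 3. Therefore the treewidth is 3.

Treewidth 3.
Bags: B1 = {0, 3, 4, 5}  B2 = {0, 1, 3, 4}  B3 = {0, 2, 3, 4}
Tree: B1–B2, B2–B3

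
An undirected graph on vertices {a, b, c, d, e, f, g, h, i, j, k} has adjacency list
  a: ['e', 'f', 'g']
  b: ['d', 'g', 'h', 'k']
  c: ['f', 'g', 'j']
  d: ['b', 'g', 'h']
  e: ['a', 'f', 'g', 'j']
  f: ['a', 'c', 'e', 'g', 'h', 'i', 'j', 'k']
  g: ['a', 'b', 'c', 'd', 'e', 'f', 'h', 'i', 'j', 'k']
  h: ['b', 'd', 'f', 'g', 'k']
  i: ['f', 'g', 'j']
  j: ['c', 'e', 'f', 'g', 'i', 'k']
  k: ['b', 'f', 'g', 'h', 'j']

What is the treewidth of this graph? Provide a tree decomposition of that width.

Treewidth 3.
Bags: B1 = {e, f, g, j}  B2 = {a, e, f, g}  B3 = {f, g, j, k}  B4 = {f, g, h, k}  B5 = {f, g, i, j}  B6 = {b, g, h, k}  B7 = {b, d, g, h}  B8 = {c, f, g, j}
Tree: B1–B2, B1–B3, B3–B4, B1–B5, B4–B6, B6–B7, B5–B8

Every bag has size at most 4, so the width is 4 − 1 = 3 and tw(G) ≤ 3. On the other hand G contains the 4-clique {b, d, g, h}. A clique must lie in a single bag of any decomposition, so no decomposition can have width below 3. Therefore the treewidth is 3.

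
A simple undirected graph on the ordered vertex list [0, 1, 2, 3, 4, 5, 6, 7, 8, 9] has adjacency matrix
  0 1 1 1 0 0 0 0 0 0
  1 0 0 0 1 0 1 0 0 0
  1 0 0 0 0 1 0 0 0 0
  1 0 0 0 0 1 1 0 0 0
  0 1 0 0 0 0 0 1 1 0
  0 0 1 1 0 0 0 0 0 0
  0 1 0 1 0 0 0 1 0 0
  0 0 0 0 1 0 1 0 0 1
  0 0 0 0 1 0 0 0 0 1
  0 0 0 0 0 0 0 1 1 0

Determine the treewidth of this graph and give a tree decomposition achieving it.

Treewidth 2.
One optimal decomposition is:
Bags: B1 = {7, 8, 9}  B2 = {4, 7, 8}  B3 = {4, 6, 7}  B4 = {1, 4, 6}  B5 = {1, 3, 6}  B6 = {0, 1, 3}  B7 = {0, 3, 5}  B8 = {0, 2, 5}
Tree: B1–B2, B2–B3, B3–B4, B4–B5, B5–B6, B6–B7, B7–B8

Each bag holds 3 vertices, so the decomposition has width 2, which upper-bounds the treewidth. The edges 9–8–4–7–9 form a cycle, so G is not a tree and its treewidth is at least 2. Combining the bounds, tw(G) = 2.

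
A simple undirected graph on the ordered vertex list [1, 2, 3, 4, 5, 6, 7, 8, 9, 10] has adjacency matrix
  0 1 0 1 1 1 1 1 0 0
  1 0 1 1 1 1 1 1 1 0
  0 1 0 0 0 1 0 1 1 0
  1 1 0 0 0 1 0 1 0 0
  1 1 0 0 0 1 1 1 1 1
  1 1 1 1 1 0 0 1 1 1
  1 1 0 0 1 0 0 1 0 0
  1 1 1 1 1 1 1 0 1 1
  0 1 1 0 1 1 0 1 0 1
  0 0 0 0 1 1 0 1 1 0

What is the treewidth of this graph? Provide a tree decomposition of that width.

Treewidth 4.
One such decomposition:
Bags: B1 = {1, 2, 5, 6, 8}  B2 = {2, 5, 6, 8, 9}  B3 = {5, 6, 8, 9, 10}  B4 = {1, 2, 4, 6, 8}  B5 = {2, 3, 6, 8, 9}  B6 = {1, 2, 5, 7, 8}
Tree: B1–B2, B2–B3, B1–B4, B2–B5, B1–B6

Every bag has size at most 5, so the width is 5 − 1 = 4 and tw(G) ≤ 4. For the lower bound, the 5 vertices {1, 2, 4, 6, 8} are pairwise adjacent, and any tree decomposition puts a clique entirely inside one bag — forcing width ≥ 4. Hence tw(G) = 4 exactly.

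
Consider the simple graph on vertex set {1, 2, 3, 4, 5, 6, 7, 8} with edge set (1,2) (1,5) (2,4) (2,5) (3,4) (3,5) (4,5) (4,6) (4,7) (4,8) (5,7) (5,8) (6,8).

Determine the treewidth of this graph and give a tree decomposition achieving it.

Treewidth 2.
One optimal decomposition is:
Bags: B1 = {2, 4, 5}  B2 = {4, 5, 8}  B3 = {3, 4, 5}  B4 = {4, 5, 7}  B5 = {4, 6, 8}  B6 = {1, 2, 5}
Tree: B1–B2, B1–B3, B2–B4, B2–B5, B1–B6

The largest bag has 3 vertices, giving width 2; this decomposition certifies tw(G) ≤ 2. For the lower bound, the 3 vertices {1, 2, 5} are pairwise adjacent, and any tree decomposition puts a clique entirely inside one bag — forcing width ≥ 2. Therefore the treewidth is 2.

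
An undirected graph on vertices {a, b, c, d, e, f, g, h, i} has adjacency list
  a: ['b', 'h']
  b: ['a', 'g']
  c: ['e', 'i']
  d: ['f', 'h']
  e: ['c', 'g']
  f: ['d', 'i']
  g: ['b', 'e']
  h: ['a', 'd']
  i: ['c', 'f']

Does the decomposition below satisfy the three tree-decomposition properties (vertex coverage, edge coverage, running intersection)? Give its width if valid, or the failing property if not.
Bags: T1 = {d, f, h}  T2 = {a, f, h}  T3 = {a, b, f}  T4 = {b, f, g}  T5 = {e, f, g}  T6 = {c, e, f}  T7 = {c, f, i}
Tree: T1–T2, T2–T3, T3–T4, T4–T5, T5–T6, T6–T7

Vertex coverage: the bags together contain {a, b, c, d, e, f, g, h, i}, the full vertex set. Edge coverage: each edge of G has both endpoints in at least one bag. Running intersection: for every vertex, the bags containing it form a connected subtree. All three properties hold, so this is a valid tree decomposition of width max|bag| − 1 = 2, and hence tw(G) ≤ 2.

Yes; width 2.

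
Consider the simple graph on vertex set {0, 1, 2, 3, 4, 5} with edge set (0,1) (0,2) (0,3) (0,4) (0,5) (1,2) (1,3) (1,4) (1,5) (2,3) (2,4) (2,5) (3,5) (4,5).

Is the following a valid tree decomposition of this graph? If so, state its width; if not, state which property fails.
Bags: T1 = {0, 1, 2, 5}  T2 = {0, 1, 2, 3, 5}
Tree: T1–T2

A tree decomposition must satisfy three properties: every vertex lies in some bag; for every edge, both endpoints lie together in some bag; and for every vertex, the bags containing it form a connected subtree. Here vertex 4 appears in no bag, so the decomposition is invalid.

No — vertex 4 appears in no bag.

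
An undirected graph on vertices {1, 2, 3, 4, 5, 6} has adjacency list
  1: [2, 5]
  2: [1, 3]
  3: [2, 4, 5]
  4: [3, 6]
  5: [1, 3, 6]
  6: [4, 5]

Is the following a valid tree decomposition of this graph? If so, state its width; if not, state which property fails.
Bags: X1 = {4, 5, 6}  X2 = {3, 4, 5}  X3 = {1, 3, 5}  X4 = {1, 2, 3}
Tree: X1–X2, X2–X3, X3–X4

Yes; width 2.

Vertex coverage: the bags together contain {1, 2, 3, 4, 5, 6}, the full vertex set. Edge coverage: each edge of G has both endpoints in at least one bag. Running intersection: for every vertex, the bags containing it form a connected subtree. All three properties hold, so this is a valid tree decomposition of width max|bag| − 1 = 2, and hence tw(G) ≤ 2.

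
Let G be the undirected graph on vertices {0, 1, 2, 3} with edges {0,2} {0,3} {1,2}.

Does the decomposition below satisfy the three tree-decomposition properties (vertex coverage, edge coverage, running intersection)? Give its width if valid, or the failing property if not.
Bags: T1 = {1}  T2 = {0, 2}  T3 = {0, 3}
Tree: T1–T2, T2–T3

A tree decomposition must satisfy three properties: every vertex lies in some bag; for every edge, both endpoints lie together in some bag; and for every vertex, the bags containing it form a connected subtree. Here edge (2,1) lies in no bag, so the decomposition is invalid.

No — edge (2,1) lies in no bag.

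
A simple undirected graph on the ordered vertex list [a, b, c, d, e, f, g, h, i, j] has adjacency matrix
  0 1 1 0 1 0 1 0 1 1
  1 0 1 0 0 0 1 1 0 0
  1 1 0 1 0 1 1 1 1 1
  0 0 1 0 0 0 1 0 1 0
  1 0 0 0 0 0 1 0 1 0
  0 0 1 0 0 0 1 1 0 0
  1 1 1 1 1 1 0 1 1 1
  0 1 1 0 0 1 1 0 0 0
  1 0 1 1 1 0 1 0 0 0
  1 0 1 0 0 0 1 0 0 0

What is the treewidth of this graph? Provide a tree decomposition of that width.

Treewidth 3.
One such decomposition:
Bags: B1 = {a, b, c, g}  B2 = {a, c, g, i}  B3 = {c, d, g, i}  B4 = {a, c, g, j}  B5 = {b, c, g, h}  B6 = {c, f, g, h}  B7 = {a, e, g, i}
Tree: B1–B2, B2–B3, B1–B4, B1–B5, B5–B6, B2–B7

Every bag has size at most 4, so the width is 4 − 1 = 3 and tw(G) ≤ 3. Conversely, {a, e, g, i} is a clique of size 4, and the vertices of any clique must share a bag in every tree decomposition; so some bag has ≥ 4 vertices and tw(G) ≥ 3. The upper and lower bounds meet at 3, so that is the treewidth.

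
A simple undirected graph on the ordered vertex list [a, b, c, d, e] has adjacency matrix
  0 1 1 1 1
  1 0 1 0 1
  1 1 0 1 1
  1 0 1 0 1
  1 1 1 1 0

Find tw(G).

A width-3 tree decomposition is:
Bags: B1 = {a, b, c, e}  B2 = {a, c, d, e}
Tree: B1–B2
Each bag holds 4 vertices, so the decomposition has width 3, which upper-bounds the treewidth. Conversely, {a, c, d, e} is a clique of size 4, and the vertices of any clique must share a bag in every tree decomposition; so some bag has ≥ 4 vertices and tw(G) ≥ 3. The upper and lower bounds meet at 3, so that is the treewidth.

3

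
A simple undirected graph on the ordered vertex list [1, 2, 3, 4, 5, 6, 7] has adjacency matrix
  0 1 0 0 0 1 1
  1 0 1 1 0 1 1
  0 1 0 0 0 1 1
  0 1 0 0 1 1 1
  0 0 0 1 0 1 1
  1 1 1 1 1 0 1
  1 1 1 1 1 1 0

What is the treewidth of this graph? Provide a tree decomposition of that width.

The largest bag has 4 vertices, giving width 3; this decomposition certifies tw(G) ≤ 3. On the other hand G contains the 4-clique {1, 2, 6, 7}. A clique must lie in a single bag of any decomposition, so no decomposition can have width below 3. Therefore the treewidth is 3.

Treewidth 3.
Bags: B1 = {2, 3, 6, 7}  B2 = {2, 4, 6, 7}  B3 = {1, 2, 6, 7}  B4 = {4, 5, 6, 7}
Tree: B1–B2, B1–B3, B2–B4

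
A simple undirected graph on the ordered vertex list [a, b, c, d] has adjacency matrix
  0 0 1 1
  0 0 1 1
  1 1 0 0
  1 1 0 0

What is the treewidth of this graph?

2

A width-2 tree decomposition is:
Bags: B1 = {a, b, c}  B2 = {a, b, d}
Tree: B1–B2
Each bag holds 3 vertices, so the decomposition has width 2, which upper-bounds the treewidth. The edges a–c–b–d–a form a cycle, so G is not a tree and its treewidth is at least 2. Combining the bounds, tw(G) = 2.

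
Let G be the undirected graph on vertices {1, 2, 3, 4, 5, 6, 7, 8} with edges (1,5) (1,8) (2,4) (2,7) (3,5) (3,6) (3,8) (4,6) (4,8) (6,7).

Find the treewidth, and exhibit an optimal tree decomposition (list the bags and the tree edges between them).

Every bag has size at most 3, so the width is 3 − 1 = 2 and tw(G) ≤ 2. The edges 2–7–6–4–2 form a cycle, so G is not a tree and its treewidth is at least 2. The upper and lower bounds meet at 2, so that is the treewidth.

Treewidth 2.
Bags: B1 = {2, 4, 7}  B2 = {4, 6, 7}  B3 = {4, 6, 8}  B4 = {3, 6, 8}  B5 = {1, 3, 8}  B6 = {1, 3, 5}
Tree: B1–B2, B2–B3, B3–B4, B4–B5, B5–B6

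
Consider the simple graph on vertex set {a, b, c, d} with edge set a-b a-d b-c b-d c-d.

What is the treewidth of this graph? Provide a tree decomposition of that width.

Treewidth 2.
One such decomposition:
Bags: B1 = {b, c, d}  B2 = {a, b, d}
Tree: B1–B2

Each bag holds 3 vertices, so the decomposition has width 2, which upper-bounds the treewidth. For the lower bound, the 3 vertices {b, c, d} are pairwise adjacent, and any tree decomposition puts a clique entirely inside one bag — forcing width ≥ 2. Therefore the treewidth is 2.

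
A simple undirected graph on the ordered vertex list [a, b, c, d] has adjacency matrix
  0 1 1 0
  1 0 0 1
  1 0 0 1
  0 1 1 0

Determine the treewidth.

A width-2 tree decomposition is:
Bags: B1 = {a, c, d}  B2 = {a, b, d}
Tree: B1–B2
Every bag has size at most 3, so the width is 3 − 1 = 2 and tw(G) ≤ 2. The edges a–c–d–b–a form a cycle, so G is not a tree and its treewidth is at least 2. Combining the bounds, tw(G) = 2.

2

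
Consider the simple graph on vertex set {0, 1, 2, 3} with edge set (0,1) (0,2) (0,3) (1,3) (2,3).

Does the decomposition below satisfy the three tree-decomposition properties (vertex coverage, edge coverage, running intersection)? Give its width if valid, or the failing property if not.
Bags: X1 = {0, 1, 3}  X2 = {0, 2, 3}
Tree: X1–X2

Checking the three conditions: (i) the bags cover all of {0, 1, 2, 3}; (ii) for each edge, some bag contains both endpoints; (iii) the bags containing any fixed vertex form a subtree. All hold, so the decomposition is valid with width 3 − 1 = 2.

Yes; width 2.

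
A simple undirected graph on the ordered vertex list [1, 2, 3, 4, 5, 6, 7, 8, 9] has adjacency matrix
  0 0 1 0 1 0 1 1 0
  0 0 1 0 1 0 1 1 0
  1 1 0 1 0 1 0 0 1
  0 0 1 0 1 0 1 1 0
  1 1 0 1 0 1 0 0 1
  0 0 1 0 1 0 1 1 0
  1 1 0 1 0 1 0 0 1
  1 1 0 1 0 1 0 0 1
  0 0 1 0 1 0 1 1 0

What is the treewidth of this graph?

A width-4 tree decomposition is:
Bags: B1 = {3, 5, 7, 8, 9}  B2 = {3, 4, 5, 7, 8}  B3 = {1, 3, 5, 7, 8}  B4 = {2, 3, 5, 7, 8}  B5 = {3, 5, 6, 7, 8}
Tree: B1–B2, B2–B3, B3–B4, B4–B5
The largest bag has 5 vertices, giving width 4; this decomposition certifies tw(G) ≤ 4. For the lower bound: the 5 vertex sets {5,9}, {3,4}, {1,7}, {8}, {2} are disjoint, each induces a connected subgraph, and every pair is joined by at least one edge of G. Contracting each set to a single vertex therefore yields K_{5} as a minor, and since treewidth is minor-monotone, tw(G) ≥ tw(K_{5}) = 4. The upper and lower bounds meet at 4, so that is the treewidth.

4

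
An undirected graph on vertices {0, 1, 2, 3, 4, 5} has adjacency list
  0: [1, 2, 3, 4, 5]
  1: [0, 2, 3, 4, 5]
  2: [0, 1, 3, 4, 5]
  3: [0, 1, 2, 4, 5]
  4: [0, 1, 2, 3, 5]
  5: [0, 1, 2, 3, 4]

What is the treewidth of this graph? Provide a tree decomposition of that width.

Treewidth 5.
One such decomposition:
Bags: B1 = {0, 1, 2, 3, 4, 5}
Tree: (single bag)

A single bag containing all 6 vertices is trivially a valid decomposition of width 5. On the other hand G contains the 6-clique {0, 1, 2, 3, 4, 5}. A clique must lie in a single bag of any decomposition, so no decomposition can have width below 5. Hence tw(G) = 5 exactly.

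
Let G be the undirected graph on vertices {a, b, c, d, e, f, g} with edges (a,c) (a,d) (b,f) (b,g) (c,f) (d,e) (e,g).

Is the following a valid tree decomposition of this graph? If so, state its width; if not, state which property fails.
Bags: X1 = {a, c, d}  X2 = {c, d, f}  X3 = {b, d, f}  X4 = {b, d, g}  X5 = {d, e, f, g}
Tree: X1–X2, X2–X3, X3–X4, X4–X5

No — bags containing vertex f are not connected in the tree.

A tree decomposition must satisfy three properties: every vertex lies in some bag; for every edge, both endpoints lie together in some bag; and for every vertex, the bags containing it form a connected subtree. Here bags containing vertex f are not connected in the tree, so the decomposition is invalid.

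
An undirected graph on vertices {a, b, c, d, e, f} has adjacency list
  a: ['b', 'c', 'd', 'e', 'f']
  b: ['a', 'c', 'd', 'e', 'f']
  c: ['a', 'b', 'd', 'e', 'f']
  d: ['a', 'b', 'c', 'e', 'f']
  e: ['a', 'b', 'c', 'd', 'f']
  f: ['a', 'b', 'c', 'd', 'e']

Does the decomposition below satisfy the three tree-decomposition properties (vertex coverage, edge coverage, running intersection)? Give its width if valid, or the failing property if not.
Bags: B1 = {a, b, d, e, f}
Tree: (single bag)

A tree decomposition must satisfy three properties: every vertex lies in some bag; for every edge, both endpoints lie together in some bag; and for every vertex, the bags containing it form a connected subtree. Here vertex c appears in no bag, so the decomposition is invalid.

No — vertex c appears in no bag.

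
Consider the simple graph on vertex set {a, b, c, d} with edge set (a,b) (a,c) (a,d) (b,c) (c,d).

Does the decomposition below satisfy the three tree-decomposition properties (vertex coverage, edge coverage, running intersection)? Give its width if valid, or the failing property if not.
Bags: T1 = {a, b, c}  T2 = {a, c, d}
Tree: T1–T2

Yes; width 2.

Every vertex of G appears in some bag (union = {a, b, c, d}); every edge is covered by a bag; and for each vertex v the set of bags containing v is connected in the bag tree. The decomposition is therefore valid. The largest bag has 3 vertices, so the width is 2.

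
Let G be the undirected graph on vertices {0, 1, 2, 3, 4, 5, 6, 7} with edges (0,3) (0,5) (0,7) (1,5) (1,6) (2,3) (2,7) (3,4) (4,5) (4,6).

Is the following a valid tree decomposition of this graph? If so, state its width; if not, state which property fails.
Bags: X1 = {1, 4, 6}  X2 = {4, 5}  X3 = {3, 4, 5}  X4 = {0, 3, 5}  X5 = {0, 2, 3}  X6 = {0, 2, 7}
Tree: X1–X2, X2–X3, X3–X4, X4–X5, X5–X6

A tree decomposition must satisfy three properties: every vertex lies in some bag; for every edge, both endpoints lie together in some bag; and for every vertex, the bags containing it form a connected subtree. Here edge (1,5) lies in no bag, so the decomposition is invalid.

No — edge (1,5) lies in no bag.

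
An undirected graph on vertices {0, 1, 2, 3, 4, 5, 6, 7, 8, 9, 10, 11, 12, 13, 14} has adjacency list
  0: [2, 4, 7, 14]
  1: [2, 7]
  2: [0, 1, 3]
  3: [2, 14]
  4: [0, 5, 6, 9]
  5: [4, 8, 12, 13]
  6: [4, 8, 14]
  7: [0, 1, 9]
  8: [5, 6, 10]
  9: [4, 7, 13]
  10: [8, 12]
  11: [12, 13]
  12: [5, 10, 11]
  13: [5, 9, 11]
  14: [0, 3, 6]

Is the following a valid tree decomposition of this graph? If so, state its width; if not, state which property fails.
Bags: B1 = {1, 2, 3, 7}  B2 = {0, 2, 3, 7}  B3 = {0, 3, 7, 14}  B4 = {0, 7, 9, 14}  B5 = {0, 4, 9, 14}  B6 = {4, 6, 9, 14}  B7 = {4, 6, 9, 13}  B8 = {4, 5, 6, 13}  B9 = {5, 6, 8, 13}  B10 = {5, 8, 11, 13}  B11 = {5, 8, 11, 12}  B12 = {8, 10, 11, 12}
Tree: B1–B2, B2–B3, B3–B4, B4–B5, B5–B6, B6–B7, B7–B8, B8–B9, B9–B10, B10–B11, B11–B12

Every vertex of G appears in some bag (union = {0, 1, 2, 3, 4, 5, 6, 7, 8, 9, 10, 11, 12, 13, 14}); every edge is covered by a bag; and for each vertex v the set of bags containing v is connected in the bag tree. The decomposition is therefore valid. The largest bag has 4 vertices, so the width is 3.

Yes; width 3.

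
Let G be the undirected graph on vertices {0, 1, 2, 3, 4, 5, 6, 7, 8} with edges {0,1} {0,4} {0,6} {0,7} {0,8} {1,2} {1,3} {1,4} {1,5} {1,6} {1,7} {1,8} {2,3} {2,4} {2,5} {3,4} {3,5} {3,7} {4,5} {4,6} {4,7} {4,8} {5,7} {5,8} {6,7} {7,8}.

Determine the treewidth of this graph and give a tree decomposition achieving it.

Each bag holds 5 vertices, so the decomposition has width 4, which upper-bounds the treewidth. For the lower bound, the 5 vertices {1, 2, 3, 4, 5} are pairwise adjacent, and any tree decomposition puts a clique entirely inside one bag — forcing width ≥ 4. The upper and lower bounds meet at 4, so that is the treewidth.

Treewidth 4.
One optimal decomposition is:
Bags: B1 = {0, 1, 4, 7, 8}  B2 = {0, 1, 4, 6, 7}  B3 = {1, 4, 5, 7, 8}  B4 = {1, 3, 4, 5, 7}  B5 = {1, 2, 3, 4, 5}
Tree: B1–B2, B1–B3, B3–B4, B4–B5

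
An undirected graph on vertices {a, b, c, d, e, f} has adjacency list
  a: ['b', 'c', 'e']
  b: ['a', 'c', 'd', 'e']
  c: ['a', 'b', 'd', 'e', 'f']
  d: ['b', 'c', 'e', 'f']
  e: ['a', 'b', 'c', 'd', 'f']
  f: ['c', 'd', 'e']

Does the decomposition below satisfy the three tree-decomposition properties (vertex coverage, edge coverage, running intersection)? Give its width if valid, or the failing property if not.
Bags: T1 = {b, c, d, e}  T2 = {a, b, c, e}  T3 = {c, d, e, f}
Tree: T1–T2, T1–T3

Checking the three conditions: (i) the bags cover all of {a, b, c, d, e, f}; (ii) for each edge, some bag contains both endpoints; (iii) the bags containing any fixed vertex form a subtree. All hold, so the decomposition is valid with width 4 − 1 = 3.

Yes; width 3.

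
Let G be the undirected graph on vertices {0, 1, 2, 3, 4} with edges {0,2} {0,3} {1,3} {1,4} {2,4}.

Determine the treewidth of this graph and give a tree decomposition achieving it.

Treewidth 2.
Bags: B1 = {0, 2, 4}  B2 = {0, 1, 4}  B3 = {0, 1, 3}
Tree: B1–B2, B2–B3

Every bag has size at most 3, so the width is 3 − 1 = 2 and tw(G) ≤ 2. For the lower bound, G contains the cycle 0–2–4–1–3–0, so G is not a forest; only forests have treewidth ≤ 1, hence tw(G) ≥ 2. Hence tw(G) = 2 exactly.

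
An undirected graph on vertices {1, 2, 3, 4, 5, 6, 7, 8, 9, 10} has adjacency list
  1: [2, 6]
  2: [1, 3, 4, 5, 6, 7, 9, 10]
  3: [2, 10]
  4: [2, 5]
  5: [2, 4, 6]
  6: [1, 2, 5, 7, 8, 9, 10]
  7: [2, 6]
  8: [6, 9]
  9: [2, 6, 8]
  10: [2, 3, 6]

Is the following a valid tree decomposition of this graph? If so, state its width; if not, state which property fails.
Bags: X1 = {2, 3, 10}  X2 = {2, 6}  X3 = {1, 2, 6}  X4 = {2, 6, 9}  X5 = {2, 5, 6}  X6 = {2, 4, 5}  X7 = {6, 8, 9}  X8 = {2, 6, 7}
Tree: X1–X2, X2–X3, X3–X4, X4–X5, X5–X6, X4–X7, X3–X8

No — edge (10,6) lies in no bag.

A tree decomposition must satisfy three properties: every vertex lies in some bag; for every edge, both endpoints lie together in some bag; and for every vertex, the bags containing it form a connected subtree. Here edge (10,6) lies in no bag, so the decomposition is invalid.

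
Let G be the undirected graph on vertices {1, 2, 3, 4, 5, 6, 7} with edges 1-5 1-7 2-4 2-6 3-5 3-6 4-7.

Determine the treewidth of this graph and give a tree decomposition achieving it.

The largest bag has 3 vertices, giving width 2; this decomposition certifies tw(G) ≤ 2. Since 2–6–3–5–1–7–4–2 is a cycle in G, G is not acyclic. Forests are exactly the graphs of treewidth ≤ 1, so tw(G) ≥ 2. The upper and lower bounds meet at 2, so that is the treewidth.

Treewidth 2.
One optimal decomposition is:
Bags: B1 = {2, 3, 6}  B2 = {2, 3, 5}  B3 = {1, 2, 5}  B4 = {1, 2, 7}  B5 = {2, 4, 7}
Tree: B1–B2, B2–B3, B3–B4, B4–B5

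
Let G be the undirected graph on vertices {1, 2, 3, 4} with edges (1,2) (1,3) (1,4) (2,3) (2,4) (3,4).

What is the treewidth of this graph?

3

A width-3 tree decomposition is:
Bags: B1 = {1, 2, 3, 4}
Tree: (single bag)
With just one bag of size 4, the width is 4 − 1 = 3, so tw(G) ≤ 3. On the other hand G contains the 4-clique {1, 2, 3, 4}. A clique must lie in a single bag of any decomposition, so no decomposition can have width below 3. Hence tw(G) = 3 exactly.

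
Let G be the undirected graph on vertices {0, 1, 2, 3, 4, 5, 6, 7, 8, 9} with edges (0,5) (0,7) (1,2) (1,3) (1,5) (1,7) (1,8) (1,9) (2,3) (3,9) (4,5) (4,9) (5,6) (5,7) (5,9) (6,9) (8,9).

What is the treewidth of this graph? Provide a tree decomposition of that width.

The largest bag has 3 vertices, giving width 2; this decomposition certifies tw(G) ≤ 2. For the lower bound, the 3 vertices {0, 5, 7} are pairwise adjacent, and any tree decomposition puts a clique entirely inside one bag — forcing width ≥ 2. Combining the bounds, tw(G) = 2.

Treewidth 2.
One optimal decomposition is:
Bags: B1 = {1, 5, 7}  B2 = {1, 5, 9}  B3 = {0, 5, 7}  B4 = {1, 3, 9}  B5 = {4, 5, 9}  B6 = {5, 6, 9}  B7 = {1, 8, 9}  B8 = {1, 2, 3}
Tree: B1–B2, B1–B3, B2–B4, B2–B5, B5–B6, B2–B7, B4–B8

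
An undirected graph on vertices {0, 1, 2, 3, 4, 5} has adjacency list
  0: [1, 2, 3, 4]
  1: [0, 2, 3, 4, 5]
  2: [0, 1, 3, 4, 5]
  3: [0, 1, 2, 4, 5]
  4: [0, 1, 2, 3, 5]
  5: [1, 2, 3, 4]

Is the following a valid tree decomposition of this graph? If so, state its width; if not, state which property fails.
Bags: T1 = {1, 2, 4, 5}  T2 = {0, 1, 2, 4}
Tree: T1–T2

No — vertex 3 appears in no bag.

A tree decomposition must satisfy three properties: every vertex lies in some bag; for every edge, both endpoints lie together in some bag; and for every vertex, the bags containing it form a connected subtree. Here vertex 3 appears in no bag, so the decomposition is invalid.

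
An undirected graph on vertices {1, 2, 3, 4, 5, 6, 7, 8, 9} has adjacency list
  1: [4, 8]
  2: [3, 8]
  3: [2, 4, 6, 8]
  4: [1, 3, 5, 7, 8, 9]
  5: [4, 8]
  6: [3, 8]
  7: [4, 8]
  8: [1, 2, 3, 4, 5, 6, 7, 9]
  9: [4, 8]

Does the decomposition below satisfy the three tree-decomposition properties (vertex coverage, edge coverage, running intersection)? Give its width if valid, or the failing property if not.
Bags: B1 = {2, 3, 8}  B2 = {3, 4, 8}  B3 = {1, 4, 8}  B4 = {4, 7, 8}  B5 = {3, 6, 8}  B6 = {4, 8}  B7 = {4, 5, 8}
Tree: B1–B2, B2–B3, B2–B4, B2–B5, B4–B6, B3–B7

A tree decomposition must satisfy three properties: every vertex lies in some bag; for every edge, both endpoints lie together in some bag; and for every vertex, the bags containing it form a connected subtree. Here vertex 9 appears in no bag, so the decomposition is invalid.

No — vertex 9 appears in no bag.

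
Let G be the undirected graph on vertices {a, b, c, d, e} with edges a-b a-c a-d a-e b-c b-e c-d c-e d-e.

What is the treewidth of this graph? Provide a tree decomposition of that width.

The largest bag has 4 vertices, giving width 3; this decomposition certifies tw(G) ≤ 3. On the other hand G contains the 4-clique {a, c, d, e}. A clique must lie in a single bag of any decomposition, so no decomposition can have width below 3. Combining the bounds, tw(G) = 3.

Treewidth 3.
One such decomposition:
Bags: B1 = {a, c, d, e}  B2 = {a, b, c, e}
Tree: B1–B2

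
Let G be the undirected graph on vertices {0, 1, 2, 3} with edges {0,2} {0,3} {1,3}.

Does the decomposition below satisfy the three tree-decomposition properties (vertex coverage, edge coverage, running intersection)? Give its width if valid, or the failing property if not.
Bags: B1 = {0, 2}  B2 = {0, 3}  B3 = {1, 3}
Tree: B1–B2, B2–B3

Vertex coverage: the bags together contain {0, 1, 2, 3}, the full vertex set. Edge coverage: each edge of G has both endpoints in at least one bag. Running intersection: for every vertex, the bags containing it form a connected subtree. All three properties hold, so this is a valid tree decomposition of width max|bag| − 1 = 1, and hence tw(G) ≤ 1.

Yes; width 1.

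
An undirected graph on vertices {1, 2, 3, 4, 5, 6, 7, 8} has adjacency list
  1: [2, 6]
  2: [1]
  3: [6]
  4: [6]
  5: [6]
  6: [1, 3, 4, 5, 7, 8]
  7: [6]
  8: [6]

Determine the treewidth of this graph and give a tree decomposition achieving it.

The largest bag has 2 vertices, giving width 1; this decomposition certifies tw(G) ≤ 1. G has an edge, so its treewidth is at least 1. Hence tw(G) = 1 exactly.

Treewidth 1.
One optimal decomposition is:
Bags: B1 = {5, 6}  B2 = {4, 6}  B3 = {1, 6}  B4 = {3, 6}  B5 = {6, 8}  B6 = {1, 2}  B7 = {6, 7}
Tree: B1–B2, B2–B3, B2–B4, B2–B5, B3–B6, B2–B7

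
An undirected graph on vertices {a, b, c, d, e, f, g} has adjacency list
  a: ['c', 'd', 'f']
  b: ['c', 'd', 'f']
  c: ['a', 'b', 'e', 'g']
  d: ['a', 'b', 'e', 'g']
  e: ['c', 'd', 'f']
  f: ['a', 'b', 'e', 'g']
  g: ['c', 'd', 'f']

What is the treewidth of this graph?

A width-3 tree decomposition is:
Bags: B1 = {c, d, e, f}  B2 = {a, c, d, f}  B3 = {c, d, f, g}  B4 = {b, c, d, f}
Tree: B1–B2, B2–B3, B3–B4
The largest bag has 4 vertices, giving width 3; this decomposition certifies tw(G) ≤ 3. For the lower bound: the 4 vertex sets {e,f}, {a,d}, {c}, {g} are disjoint, each induces a connected subgraph, and every pair is joined by at least one edge of G. Contracting each set to a single vertex therefore yields K_{4} as a minor, and since treewidth is minor-monotone, tw(G) ≥ tw(K_{4}) = 3. Hence tw(G) = 3 exactly.

3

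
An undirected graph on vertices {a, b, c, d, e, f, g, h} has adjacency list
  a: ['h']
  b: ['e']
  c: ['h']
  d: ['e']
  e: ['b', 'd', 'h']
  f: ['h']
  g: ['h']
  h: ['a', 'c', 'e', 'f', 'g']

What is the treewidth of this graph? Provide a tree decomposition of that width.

Treewidth 1.
One optimal decomposition is:
Bags: B1 = {c, h}  B2 = {e, h}  B3 = {f, h}  B4 = {g, h}  B5 = {a, h}  B6 = {b, e}  B7 = {d, e}
Tree: B1–B2, B1–B3, B2–B4, B3–B5, B2–B6, B2–B7

Each bag holds 2 vertices, so the decomposition has width 1, which upper-bounds the treewidth. Since G has at least one edge (e.g. h–c), it is not an edgeless graph, so tw(G) ≥ 1. Combining the bounds, tw(G) = 1.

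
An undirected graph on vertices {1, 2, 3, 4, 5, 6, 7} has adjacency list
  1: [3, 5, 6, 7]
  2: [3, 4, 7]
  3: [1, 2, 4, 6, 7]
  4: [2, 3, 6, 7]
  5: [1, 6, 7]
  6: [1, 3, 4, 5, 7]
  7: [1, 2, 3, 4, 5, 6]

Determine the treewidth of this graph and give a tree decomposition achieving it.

Each bag holds 4 vertices, so the decomposition has width 3, which upper-bounds the treewidth. Conversely, {1, 3, 6, 7} is a clique of size 4, and the vertices of any clique must share a bag in every tree decomposition; so some bag has ≥ 4 vertices and tw(G) ≥ 3. Hence tw(G) = 3 exactly.

Treewidth 3.
One such decomposition:
Bags: B1 = {1, 3, 6, 7}  B2 = {3, 4, 6, 7}  B3 = {1, 5, 6, 7}  B4 = {2, 3, 4, 7}
Tree: B1–B2, B1–B3, B2–B4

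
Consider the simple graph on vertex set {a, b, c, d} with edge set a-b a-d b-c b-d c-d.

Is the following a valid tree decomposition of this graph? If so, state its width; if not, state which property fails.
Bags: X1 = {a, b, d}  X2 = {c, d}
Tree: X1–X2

A tree decomposition must satisfy three properties: every vertex lies in some bag; for every edge, both endpoints lie together in some bag; and for every vertex, the bags containing it form a connected subtree. Here edge (b,c) lies in no bag, so the decomposition is invalid.

No — edge (b,c) lies in no bag.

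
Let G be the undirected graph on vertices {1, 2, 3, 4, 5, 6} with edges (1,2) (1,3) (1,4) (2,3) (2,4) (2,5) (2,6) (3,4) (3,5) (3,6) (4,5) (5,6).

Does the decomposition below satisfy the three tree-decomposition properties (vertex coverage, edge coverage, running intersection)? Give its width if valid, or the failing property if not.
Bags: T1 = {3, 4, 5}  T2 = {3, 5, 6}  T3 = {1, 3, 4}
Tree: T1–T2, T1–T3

A tree decomposition must satisfy three properties: every vertex lies in some bag; for every edge, both endpoints lie together in some bag; and for every vertex, the bags containing it form a connected subtree. Here vertex 2 appears in no bag, so the decomposition is invalid.

No — vertex 2 appears in no bag.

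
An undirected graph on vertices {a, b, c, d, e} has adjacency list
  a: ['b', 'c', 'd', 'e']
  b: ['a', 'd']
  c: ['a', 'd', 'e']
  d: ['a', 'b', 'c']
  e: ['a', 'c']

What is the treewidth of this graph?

A width-2 tree decomposition is:
Bags: B1 = {a, c, e}  B2 = {a, c, d}  B3 = {a, b, d}
Tree: B1–B2, B2–B3
Each bag holds 3 vertices, so the decomposition has width 2, which upper-bounds the treewidth. For the lower bound, the 3 vertices {a, c, d} are pairwise adjacent, and any tree decomposition puts a clique entirely inside one bag — forcing width ≥ 2. The upper and lower bounds meet at 2, so that is the treewidth.

2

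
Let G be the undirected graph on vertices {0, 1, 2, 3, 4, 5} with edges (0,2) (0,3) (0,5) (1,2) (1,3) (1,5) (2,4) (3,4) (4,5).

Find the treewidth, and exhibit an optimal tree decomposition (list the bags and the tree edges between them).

The largest bag has 4 vertices, giving width 3; this decomposition certifies tw(G) ≤ 3. For the lower bound: the 4 vertex sets {2,4}, {1,5}, {0}, {3} are disjoint, each induces a connected subgraph, and every pair is joined by at least one edge of G. Contracting each set to a single vertex therefore yields K_{4} as a minor, and since treewidth is minor-monotone, tw(G) ≥ tw(K_{4}) = 3. Therefore the treewidth is 3.

Treewidth 3.
One optimal decomposition is:
Bags: B1 = {0, 1, 2, 4}  B2 = {0, 1, 4, 5}  B3 = {0, 1, 3, 4}
Tree: B1–B2, B2–B3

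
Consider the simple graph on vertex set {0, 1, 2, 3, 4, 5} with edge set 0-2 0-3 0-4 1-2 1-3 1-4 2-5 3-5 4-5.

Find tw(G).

3

A width-3 tree decomposition is:
Bags: B1 = {0, 1, 4, 5}  B2 = {0, 1, 2, 5}  B3 = {0, 1, 3, 5}
Tree: B1–B2, B2–B3
Each bag holds 4 vertices, so the decomposition has width 3, which upper-bounds the treewidth. For the lower bound: the 4 vertex sets {1,4}, {2,5}, {0}, {3} are disjoint, each induces a connected subgraph, and every pair is joined by at least one edge of G. Contracting each set to a single vertex therefore yields K_{4} as a minor, and since treewidth is minor-monotone, tw(G) ≥ tw(K_{4}) = 3. Therefore the treewidth is 3.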